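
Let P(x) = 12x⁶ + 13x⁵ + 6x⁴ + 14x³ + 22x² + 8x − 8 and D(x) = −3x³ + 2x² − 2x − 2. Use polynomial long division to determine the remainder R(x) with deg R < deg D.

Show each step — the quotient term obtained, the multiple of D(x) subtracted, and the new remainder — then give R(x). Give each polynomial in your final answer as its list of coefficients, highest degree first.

Step 1: lead(12x⁶ + 13x⁵ + 6x⁴ + 14x³ + 22x² + 8x − 8) ÷ lead(D) = 12x⁶ ÷ −3x³ = −4x³. Subtract (−4x³)·D = 12x⁶ − 8x⁵ + 8x⁴ + 8x³. Remainder: 21x⁵ − 2x⁴ + 6x³ + 22x² + 8x − 8.
Step 2: lead(21x⁵ − 2x⁴ + 6x³ + 22x² + 8x − 8) ÷ lead(D) = 21x⁵ ÷ −3x³ = −7x². Subtract (−7x²)·D = 21x⁵ − 14x⁴ + 14x³ + 14x². Remainder: 12x⁴ − 8x³ + 8x² + 8x − 8.
Step 3: lead(12x⁴ − 8x³ + 8x² + 8x − 8) ÷ lead(D) = 12x⁴ ÷ −3x³ = −4x. Subtract (−4x)·D = 12x⁴ − 8x³ + 8x² + 8x. Remainder: −8.

R = [-8]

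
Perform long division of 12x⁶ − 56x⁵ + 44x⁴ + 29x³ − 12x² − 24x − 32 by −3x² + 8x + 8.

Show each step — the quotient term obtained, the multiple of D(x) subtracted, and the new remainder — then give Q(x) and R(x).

Step 1: lead(12x⁶ − 56x⁵ + 44x⁴ + 29x³ − 12x² − 24x − 32) ÷ lead(D) = 12x⁶ ÷ −3x² = −4x⁴. Subtract (−4x⁴)·D = 12x⁶ − 32x⁵ − 32x⁴. Remainder: −24x⁵ + 76x⁴ + 29x³ − 12x² − 24x − 32.
Step 2: lead(−24x⁵ + 76x⁴ + 29x³ − 12x² − 24x − 32) ÷ lead(D) = −24x⁵ ÷ −3x² = 8x³. Subtract (8x³)·D = −24x⁵ + 64x⁴ + 64x³. Remainder: 12x⁴ − 35x³ − 12x² − 24x − 32.
Step 3: lead(12x⁴ − 35x³ − 12x² − 24x − 32) ÷ lead(D) = 12x⁴ ÷ −3x² = −4x². Subtract (−4x²)·D = 12x⁴ − 32x³ − 32x². Remainder: −3x³ + 20x² − 24x − 32.
Step 4: lead(−3x³ + 20x² − 24x − 32) ÷ lead(D) = −3x³ ÷ −3x² = x. Subtract (x)·D = −3x³ + 8x² + 8x. Remainder: 12x² − 32x − 32.
Step 5: lead(12x² − 32x − 32) ÷ lead(D) = 12x² ÷ −3x² = −4. Subtract (−4)·D = 12x² − 32x − 32. Remainder: 0.

Q(x) = −4x⁴ + 8x³ − 4x² + x − 4; R(x) = 0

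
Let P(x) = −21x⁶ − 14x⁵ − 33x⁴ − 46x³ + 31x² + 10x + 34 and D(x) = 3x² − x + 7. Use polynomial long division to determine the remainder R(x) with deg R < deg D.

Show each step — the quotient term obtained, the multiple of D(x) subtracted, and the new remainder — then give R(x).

Step 1: lead(−21x⁶ − 14x⁵ − 33x⁴ − 46x³ + 31x² + 10x + 34) ÷ lead(D) = −21x⁶ ÷ 3x² = −7x⁴. Subtract (−7x⁴)·D = −21x⁶ + 7x⁵ − 49x⁴. Remainder: −21x⁵ + 16x⁴ − 46x³ + 31x² + 10x + 34.
Step 2: lead(−21x⁵ + 16x⁴ − 46x³ + 31x² + 10x + 34) ÷ lead(D) = −21x⁵ ÷ 3x² = −7x³. Subtract (−7x³)·D = −21x⁵ + 7x⁴ − 49x³. Remainder: 9x⁴ + 3x³ + 31x² + 10x + 34.
Step 3: lead(9x⁴ + 3x³ + 31x² + 10x + 34) ÷ lead(D) = 9x⁴ ÷ 3x² = 3x². Subtract (3x²)·D = 9x⁴ − 3x³ + 21x². Remainder: 6x³ + 10x² + 10x + 34.
Step 4: lead(6x³ + 10x² + 10x + 34) ÷ lead(D) = 6x³ ÷ 3x² = 2x. Subtract (2x)·D = 6x³ − 2x² + 14x. Remainder: 12x² − 4x + 34.
Step 5: lead(12x² − 4x + 34) ÷ lead(D) = 12x² ÷ 3x² = 4. Subtract (4)·D = 12x² − 4x + 28. Remainder: 6.

R(x) = 6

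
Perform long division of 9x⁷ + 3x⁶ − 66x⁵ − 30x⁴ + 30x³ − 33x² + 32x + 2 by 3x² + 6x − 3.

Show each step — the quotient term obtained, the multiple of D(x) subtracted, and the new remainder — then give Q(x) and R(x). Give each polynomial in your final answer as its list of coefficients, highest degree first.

Q = [3, -5, -9, 3, -5, 2]; R = [5, 8]

Step 1: lead(9x⁷ + 3x⁶ − 66x⁵ − 30x⁴ + 30x³ − 33x² + 32x + 2) ÷ lead(D) = 9x⁷ ÷ 3x² = 3x⁵. Subtract (3x⁵)·D = 9x⁷ + 18x⁶ − 9x⁵. Remainder: −15x⁶ − 57x⁵ − 30x⁴ + 30x³ − 33x² + 32x + 2.
Step 2: lead(−15x⁶ − 57x⁵ − 30x⁴ + 30x³ − 33x² + 32x + 2) ÷ lead(D) = −15x⁶ ÷ 3x² = −5x⁴. Subtract (−5x⁴)·D = −15x⁶ − 30x⁵ + 15x⁴. Remainder: −27x⁵ − 45x⁴ + 30x³ − 33x² + 32x + 2.
Step 3: lead(−27x⁵ − 45x⁴ + 30x³ − 33x² + 32x + 2) ÷ lead(D) = −27x⁵ ÷ 3x² = −9x³. Subtract (−9x³)·D = −27x⁵ − 54x⁴ + 27x³. Remainder: 9x⁴ + 3x³ − 33x² + 32x + 2.
Step 4: lead(9x⁴ + 3x³ − 33x² + 32x + 2) ÷ lead(D) = 9x⁴ ÷ 3x² = 3x². Subtract (3x²)·D = 9x⁴ + 18x³ − 9x². Remainder: −15x³ − 24x² + 32x + 2.
Step 5: lead(−15x³ − 24x² + 32x + 2) ÷ lead(D) = −15x³ ÷ 3x² = −5x. Subtract (−5x)·D = −15x³ − 30x² + 15x. Remainder: 6x² + 17x + 2.
Step 6: lead(6x² + 17x + 2) ÷ lead(D) = 6x² ÷ 3x² = 2. Subtract (2)·D = 6x² + 12x − 6. Remainder: 5x + 8.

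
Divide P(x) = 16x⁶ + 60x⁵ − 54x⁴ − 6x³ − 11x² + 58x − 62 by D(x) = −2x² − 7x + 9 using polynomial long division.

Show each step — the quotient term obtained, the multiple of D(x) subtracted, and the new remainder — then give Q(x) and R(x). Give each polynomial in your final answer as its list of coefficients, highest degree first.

Q = [-8, -2, -2, 1, -7]; R = [1]

Step 1: lead(16x⁶ + 60x⁵ − 54x⁴ − 6x³ − 11x² + 58x − 62) ÷ lead(D) = 16x⁶ ÷ −2x² = −8x⁴. Subtract (−8x⁴)·D = 16x⁶ + 56x⁵ − 72x⁴. Remainder: 4x⁵ + 18x⁴ − 6x³ − 11x² + 58x − 62.
Step 2: lead(4x⁵ + 18x⁴ − 6x³ − 11x² + 58x − 62) ÷ lead(D) = 4x⁵ ÷ −2x² = −2x³. Subtract (−2x³)·D = 4x⁵ + 14x⁴ − 18x³. Remainder: 4x⁴ + 12x³ − 11x² + 58x − 62.
Step 3: lead(4x⁴ + 12x³ − 11x² + 58x − 62) ÷ lead(D) = 4x⁴ ÷ −2x² = −2x². Subtract (−2x²)·D = 4x⁴ + 14x³ − 18x². Remainder: −2x³ + 7x² + 58x − 62.
Step 4: lead(−2x³ + 7x² + 58x − 62) ÷ lead(D) = −2x³ ÷ −2x² = x. Subtract (x)·D = −2x³ − 7x² + 9x. Remainder: 14x² + 49x − 62.
Step 5: lead(14x² + 49x − 62) ÷ lead(D) = 14x² ÷ −2x² = −7. Subtract (−7)·D = 14x² + 49x − 63. Remainder: 1.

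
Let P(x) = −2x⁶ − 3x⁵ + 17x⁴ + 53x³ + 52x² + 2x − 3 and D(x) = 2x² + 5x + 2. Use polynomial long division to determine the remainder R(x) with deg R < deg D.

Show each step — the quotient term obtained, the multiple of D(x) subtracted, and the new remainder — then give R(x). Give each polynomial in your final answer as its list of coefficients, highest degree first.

R = [-9, -1]

Step 1: lead(−2x⁶ − 3x⁵ + 17x⁴ + 53x³ + 52x² + 2x − 3) ÷ lead(D) = −2x⁶ ÷ 2x² = −x⁴. Subtract (−x⁴)·D = −2x⁶ − 5x⁵ − 2x⁴. Remainder: 2x⁵ + 19x⁴ + 53x³ + 52x² + 2x − 3.
Step 2: lead(2x⁵ + 19x⁴ + 53x³ + 52x² + 2x − 3) ÷ lead(D) = 2x⁵ ÷ 2x² = x³. Subtract (x³)·D = 2x⁵ + 5x⁴ + 2x³. Remainder: 14x⁴ + 51x³ + 52x² + 2x − 3.
Step 3: lead(14x⁴ + 51x³ + 52x² + 2x − 3) ÷ lead(D) = 14x⁴ ÷ 2x² = 7x². Subtract (7x²)·D = 14x⁴ + 35x³ + 14x². Remainder: 16x³ + 38x² + 2x − 3.
Step 4: lead(16x³ + 38x² + 2x − 3) ÷ lead(D) = 16x³ ÷ 2x² = 8x. Subtract (8x)·D = 16x³ + 40x² + 16x. Remainder: −2x² − 14x − 3.
Step 5: lead(−2x² − 14x − 3) ÷ lead(D) = −2x² ÷ 2x² = −1. Subtract (−1)·D = −2x² − 5x − 2. Remainder: −9x − 1.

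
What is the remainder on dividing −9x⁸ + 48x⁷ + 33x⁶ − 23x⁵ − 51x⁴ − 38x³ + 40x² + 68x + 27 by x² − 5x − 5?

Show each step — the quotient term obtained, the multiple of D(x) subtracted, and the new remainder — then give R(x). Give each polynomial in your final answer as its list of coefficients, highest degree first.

R = [3, 2]

Step 1: lead(−9x⁸ + 48x⁷ + 33x⁶ − 23x⁵ − 51x⁴ − 38x³ + 40x² + 68x + 27) ÷ lead(D) = −9x⁸ ÷ x² = −9x⁶. Subtract (−9x⁶)·D = −9x⁸ + 45x⁷ + 45x⁶. Remainder: 3x⁷ − 12x⁶ − 23x⁵ − 51x⁴ − 38x³ + 40x² + 68x + 27.
Step 2: lead(3x⁷ − 12x⁶ − 23x⁵ − 51x⁴ − 38x³ + 40x² + 68x + 27) ÷ lead(D) = 3x⁷ ÷ x² = 3x⁵. Subtract (3x⁵)·D = 3x⁷ − 15x⁶ − 15x⁵. Remainder: 3x⁶ − 8x⁵ − 51x⁴ − 38x³ + 40x² + 68x + 27.
Step 3: lead(3x⁶ − 8x⁵ − 51x⁴ − 38x³ + 40x² + 68x + 27) ÷ lead(D) = 3x⁶ ÷ x² = 3x⁴. Subtract (3x⁴)·D = 3x⁶ − 15x⁵ − 15x⁴. Remainder: 7x⁵ − 36x⁴ − 38x³ + 40x² + 68x + 27.
Step 4: lead(7x⁵ − 36x⁴ − 38x³ + 40x² + 68x + 27) ÷ lead(D) = 7x⁵ ÷ x² = 7x³. Subtract (7x³)·D = 7x⁵ − 35x⁴ − 35x³. Remainder: −x⁴ − 3x³ + 40x² + 68x + 27.
Step 5: lead(−x⁴ − 3x³ + 40x² + 68x + 27) ÷ lead(D) = −x⁴ ÷ x² = −x². Subtract (−x²)·D = −x⁴ + 5x³ + 5x². Remainder: −8x³ + 35x² + 68x + 27.
Step 6: lead(−8x³ + 35x² + 68x + 27) ÷ lead(D) = −8x³ ÷ x² = −8x. Subtract (−8x)·D = −8x³ + 40x² + 40x. Remainder: −5x² + 28x + 27.
Step 7: lead(−5x² + 28x + 27) ÷ lead(D) = −5x² ÷ x² = −5. Subtract (−5)·D = −5x² + 25x + 25. Remainder: 3x + 2.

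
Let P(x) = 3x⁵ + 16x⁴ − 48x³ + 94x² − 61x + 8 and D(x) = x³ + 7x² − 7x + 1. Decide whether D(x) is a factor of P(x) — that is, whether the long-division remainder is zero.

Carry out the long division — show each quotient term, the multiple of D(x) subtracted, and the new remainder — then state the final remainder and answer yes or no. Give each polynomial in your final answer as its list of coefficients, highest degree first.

R = [0], so D(x) is a factor of P(x). yes

Step 1: lead(3x⁵ + 16x⁴ − 48x³ + 94x² − 61x + 8) ÷ lead(D) = 3x⁵ ÷ x³ = 3x². Subtract (3x²)·D = 3x⁵ + 21x⁴ − 21x³ + 3x². Remainder: −5x⁴ − 27x³ + 91x² − 61x + 8.
Step 2: lead(−5x⁴ − 27x³ + 91x² − 61x + 8) ÷ lead(D) = −5x⁴ ÷ x³ = −5x. Subtract (−5x)·D = −5x⁴ − 35x³ + 35x² − 5x. Remainder: 8x³ + 56x² − 56x + 8.
Step 3: lead(8x³ + 56x² − 56x + 8) ÷ lead(D) = 8x³ ÷ x³ = 8. Subtract (8)·D = 8x³ + 56x² − 56x + 8. Remainder: 0.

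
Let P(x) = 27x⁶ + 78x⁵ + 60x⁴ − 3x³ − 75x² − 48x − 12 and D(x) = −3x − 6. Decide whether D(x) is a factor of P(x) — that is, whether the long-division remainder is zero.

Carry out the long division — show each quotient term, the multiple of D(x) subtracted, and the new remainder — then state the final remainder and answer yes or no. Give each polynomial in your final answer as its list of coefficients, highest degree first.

Step 1: lead(27x⁶ + 78x⁵ + 60x⁴ − 3x³ − 75x² − 48x − 12) ÷ lead(D) = 27x⁶ ÷ −3x = −9x⁵. Subtract (−9x⁵)·D = 27x⁶ + 54x⁵. Remainder: 24x⁵ + 60x⁴ − 3x³ − 75x² − 48x − 12.
Step 2: lead(24x⁵ + 60x⁴ − 3x³ − 75x² − 48x − 12) ÷ lead(D) = 24x⁵ ÷ −3x = −8x⁴. Subtract (−8x⁴)·D = 24x⁵ + 48x⁴. Remainder: 12x⁴ − 3x³ − 75x² − 48x − 12.
Step 3: lead(12x⁴ − 3x³ − 75x² − 48x − 12) ÷ lead(D) = 12x⁴ ÷ −3x = −4x³. Subtract (−4x³)·D = 12x⁴ + 24x³. Remainder: −27x³ − 75x² − 48x − 12.
Step 4: lead(−27x³ − 75x² − 48x − 12) ÷ lead(D) = −27x³ ÷ −3x = 9x². Subtract (9x²)·D = −27x³ − 54x². Remainder: −21x² − 48x − 12.
Step 5: lead(−21x² − 48x − 12) ÷ lead(D) = −21x² ÷ −3x = 7x. Subtract (7x)·D = −21x² − 42x. Remainder: −6x − 12.
Step 6: lead(−6x − 12) ÷ lead(D) = −6x ÷ −3x = 2. Subtract (2)·D = −6x − 12. Remainder: 0.

R = [0], so D(x) is a factor of P(x). yes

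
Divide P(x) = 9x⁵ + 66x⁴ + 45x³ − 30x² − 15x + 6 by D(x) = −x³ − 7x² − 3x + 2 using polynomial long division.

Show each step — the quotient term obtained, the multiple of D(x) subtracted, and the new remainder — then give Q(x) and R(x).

Step 1: lead(9x⁵ + 66x⁴ + 45x³ − 30x² − 15x + 6) ÷ lead(D) = 9x⁵ ÷ −x³ = −9x². Subtract (−9x²)·D = 9x⁵ + 63x⁴ + 27x³ − 18x². Remainder: 3x⁴ + 18x³ − 12x² − 15x + 6.
Step 2: lead(3x⁴ + 18x³ − 12x² − 15x + 6) ÷ lead(D) = 3x⁴ ÷ −x³ = −3x. Subtract (−3x)·D = 3x⁴ + 21x³ + 9x² − 6x. Remainder: −3x³ − 21x² − 9x + 6.
Step 3: lead(−3x³ − 21x² − 9x + 6) ÷ lead(D) = −3x³ ÷ −x³ = 3. Subtract (3)·D = −3x³ − 21x² − 9x + 6. Remainder: 0.

Q(x) = −9x² − 3x + 3; R(x) = 0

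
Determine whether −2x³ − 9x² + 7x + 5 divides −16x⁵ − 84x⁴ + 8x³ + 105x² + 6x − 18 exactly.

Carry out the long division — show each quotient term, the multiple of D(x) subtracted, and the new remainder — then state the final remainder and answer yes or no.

R(x) = −4x² − 3x − 3, so D(x) is not a factor of P(x). no

Step 1: lead(−16x⁵ − 84x⁴ + 8x³ + 105x² + 6x − 18) ÷ lead(D) = −16x⁵ ÷ −2x³ = 8x². Subtract (8x²)·D = −16x⁵ − 72x⁴ + 56x³ + 40x². Remainder: −12x⁴ − 48x³ + 65x² + 6x − 18.
Step 2: lead(−12x⁴ − 48x³ + 65x² + 6x − 18) ÷ lead(D) = −12x⁴ ÷ −2x³ = 6x. Subtract (6x)·D = −12x⁴ − 54x³ + 42x² + 30x. Remainder: 6x³ + 23x² − 24x − 18.
Step 3: lead(6x³ + 23x² − 24x − 18) ÷ lead(D) = 6x³ ÷ −2x³ = −3. Subtract (−3)·D = 6x³ + 27x² − 21x − 15. Remainder: −4x² − 3x − 3.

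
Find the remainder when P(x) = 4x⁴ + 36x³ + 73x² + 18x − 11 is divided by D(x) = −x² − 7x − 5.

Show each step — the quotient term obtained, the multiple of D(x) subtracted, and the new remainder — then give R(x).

R(x) = −x + 4

Step 1: lead(4x⁴ + 36x³ + 73x² + 18x − 11) ÷ lead(D) = 4x⁴ ÷ −x² = −4x². Subtract (−4x²)·D = 4x⁴ + 28x³ + 20x². Remainder: 8x³ + 53x² + 18x − 11.
Step 2: lead(8x³ + 53x² + 18x − 11) ÷ lead(D) = 8x³ ÷ −x² = −8x. Subtract (−8x)·D = 8x³ + 56x² + 40x. Remainder: −3x² − 22x − 11.
Step 3: lead(−3x² − 22x − 11) ÷ lead(D) = −3x² ÷ −x² = 3. Subtract (3)·D = −3x² − 21x − 15. Remainder: −x + 4.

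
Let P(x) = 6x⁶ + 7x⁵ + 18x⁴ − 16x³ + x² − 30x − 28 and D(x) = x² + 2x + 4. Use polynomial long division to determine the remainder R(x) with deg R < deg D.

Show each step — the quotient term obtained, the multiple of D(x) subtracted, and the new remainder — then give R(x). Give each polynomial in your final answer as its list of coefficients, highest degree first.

Step 1: lead(6x⁶ + 7x⁵ + 18x⁴ − 16x³ + x² − 30x − 28) ÷ lead(D) = 6x⁶ ÷ x² = 6x⁴. Subtract (6x⁴)·D = 6x⁶ + 12x⁵ + 24x⁴. Remainder: −5x⁵ − 6x⁴ − 16x³ + x² − 30x − 28.
Step 2: lead(−5x⁵ − 6x⁴ − 16x³ + x² − 30x − 28) ÷ lead(D) = −5x⁵ ÷ x² = −5x³. Subtract (−5x³)·D = −5x⁵ − 10x⁴ − 20x³. Remainder: 4x⁴ + 4x³ + x² − 30x − 28.
Step 3: lead(4x⁴ + 4x³ + x² − 30x − 28) ÷ lead(D) = 4x⁴ ÷ x² = 4x². Subtract (4x²)·D = 4x⁴ + 8x³ + 16x². Remainder: −4x³ − 15x² − 30x − 28.
Step 4: lead(−4x³ − 15x² − 30x − 28) ÷ lead(D) = −4x³ ÷ x² = −4x. Subtract (−4x)·D = −4x³ − 8x² − 16x. Remainder: −7x² − 14x − 28.
Step 5: lead(−7x² − 14x − 28) ÷ lead(D) = −7x² ÷ x² = −7. Subtract (−7)·D = −7x² − 14x − 28. Remainder: 0.

R = [0]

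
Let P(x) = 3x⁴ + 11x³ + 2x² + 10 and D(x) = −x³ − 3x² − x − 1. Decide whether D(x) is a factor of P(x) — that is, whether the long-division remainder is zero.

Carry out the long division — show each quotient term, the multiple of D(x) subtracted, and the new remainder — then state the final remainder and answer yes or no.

R(x) = −7x² − 5x + 8, so D(x) is not a factor of P(x). no

Step 1: lead(3x⁴ + 11x³ + 2x² + 10) ÷ lead(D) = 3x⁴ ÷ −x³ = −3x. Subtract (−3x)·D = 3x⁴ + 9x³ + 3x² + 3x. Remainder: 2x³ − x² − 3x + 10.
Step 2: lead(2x³ − x² − 3x + 10) ÷ lead(D) = 2x³ ÷ −x³ = −2. Subtract (−2)·D = 2x³ + 6x² + 2x + 2. Remainder: −7x² − 5x + 8.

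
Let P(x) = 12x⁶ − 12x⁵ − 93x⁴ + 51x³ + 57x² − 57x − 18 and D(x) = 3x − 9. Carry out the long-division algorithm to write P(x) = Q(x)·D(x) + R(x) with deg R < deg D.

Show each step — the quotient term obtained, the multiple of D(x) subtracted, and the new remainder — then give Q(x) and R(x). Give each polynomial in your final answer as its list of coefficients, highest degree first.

Step 1: lead(12x⁶ − 12x⁵ − 93x⁴ + 51x³ + 57x² − 57x − 18) ÷ lead(D) = 12x⁶ ÷ 3x = 4x⁵. Subtract (4x⁵)·D = 12x⁶ − 36x⁵. Remainder: 24x⁵ − 93x⁴ + 51x³ + 57x² − 57x − 18.
Step 2: lead(24x⁵ − 93x⁴ + 51x³ + 57x² − 57x − 18) ÷ lead(D) = 24x⁵ ÷ 3x = 8x⁴. Subtract (8x⁴)·D = 24x⁵ − 72x⁴. Remainder: −21x⁴ + 51x³ + 57x² − 57x − 18.
Step 3: lead(−21x⁴ + 51x³ + 57x² − 57x − 18) ÷ lead(D) = −21x⁴ ÷ 3x = −7x³. Subtract (−7x³)·D = −21x⁴ + 63x³. Remainder: −12x³ + 57x² − 57x − 18.
Step 4: lead(−12x³ + 57x² − 57x − 18) ÷ lead(D) = −12x³ ÷ 3x = −4x². Subtract (−4x²)·D = −12x³ + 36x². Remainder: 21x² − 57x − 18.
Step 5: lead(21x² − 57x − 18) ÷ lead(D) = 21x² ÷ 3x = 7x. Subtract (7x)·D = 21x² − 63x. Remainder: 6x − 18.
Step 6: lead(6x − 18) ÷ lead(D) = 6x ÷ 3x = 2. Subtract (2)·D = 6x − 18. Remainder: 0.

Q = [4, 8, -7, -4, 7, 2]; R = [0]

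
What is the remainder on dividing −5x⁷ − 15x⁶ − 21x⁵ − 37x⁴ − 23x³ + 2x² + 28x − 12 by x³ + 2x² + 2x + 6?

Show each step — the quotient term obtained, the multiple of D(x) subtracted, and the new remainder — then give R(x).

Step 1: lead(−5x⁷ − 15x⁶ − 21x⁵ − 37x⁴ − 23x³ + 2x² + 28x − 12) ÷ lead(D) = −5x⁷ ÷ x³ = −5x⁴. Subtract (−5x⁴)·D = −5x⁷ − 10x⁶ − 10x⁵ − 30x⁴. Remainder: −5x⁶ − 11x⁵ − 7x⁴ − 23x³ + 2x² + 28x − 12.
Step 2: lead(−5x⁶ − 11x⁵ − 7x⁴ − 23x³ + 2x² + 28x − 12) ÷ lead(D) = −5x⁶ ÷ x³ = −5x³. Subtract (−5x³)·D = −5x⁶ − 10x⁵ − 10x⁴ − 30x³. Remainder: −x⁵ + 3x⁴ + 7x³ + 2x² + 28x − 12.
Step 3: lead(−x⁵ + 3x⁴ + 7x³ + 2x² + 28x − 12) ÷ lead(D) = −x⁵ ÷ x³ = −x². Subtract (−x²)·D = −x⁵ − 2x⁴ − 2x³ − 6x². Remainder: 5x⁴ + 9x³ + 8x² + 28x − 12.
Step 4: lead(5x⁴ + 9x³ + 8x² + 28x − 12) ÷ lead(D) = 5x⁴ ÷ x³ = 5x. Subtract (5x)·D = 5x⁴ + 10x³ + 10x² + 30x. Remainder: −x³ − 2x² − 2x − 12.
Step 5: lead(−x³ − 2x² − 2x − 12) ÷ lead(D) = −x³ ÷ x³ = −1. Subtract (−1)·D = −x³ − 2x² − 2x − 6. Remainder: −6.

R(x) = −6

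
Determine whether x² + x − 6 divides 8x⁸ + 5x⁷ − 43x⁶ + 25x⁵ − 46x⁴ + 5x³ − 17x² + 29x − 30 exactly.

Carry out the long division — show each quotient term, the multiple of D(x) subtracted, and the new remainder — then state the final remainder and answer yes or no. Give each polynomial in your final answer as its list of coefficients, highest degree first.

R = [0], so D(x) is a factor of P(x). yes

Step 1: lead(8x⁸ + 5x⁷ − 43x⁶ + 25x⁵ − 46x⁴ + 5x³ − 17x² + 29x − 30) ÷ lead(D) = 8x⁸ ÷ x² = 8x⁶. Subtract (8x⁶)·D = 8x⁸ + 8x⁷ − 48x⁶. Remainder: −3x⁷ + 5x⁶ + 25x⁵ − 46x⁴ + 5x³ − 17x² + 29x − 30.
Step 2: lead(−3x⁷ + 5x⁶ + 25x⁵ − 46x⁴ + 5x³ − 17x² + 29x − 30) ÷ lead(D) = −3x⁷ ÷ x² = −3x⁵. Subtract (−3x⁵)·D = −3x⁷ − 3x⁶ + 18x⁵. Remainder: 8x⁶ + 7x⁵ − 46x⁴ + 5x³ − 17x² + 29x − 30.
Step 3: lead(8x⁶ + 7x⁵ − 46x⁴ + 5x³ − 17x² + 29x − 30) ÷ lead(D) = 8x⁶ ÷ x² = 8x⁴. Subtract (8x⁴)·D = 8x⁶ + 8x⁵ − 48x⁴. Remainder: −x⁵ + 2x⁴ + 5x³ − 17x² + 29x − 30.
Step 4: lead(−x⁵ + 2x⁴ + 5x³ − 17x² + 29x − 30) ÷ lead(D) = −x⁵ ÷ x² = −x³. Subtract (−x³)·D = −x⁵ − x⁴ + 6x³. Remainder: 3x⁴ − x³ − 17x² + 29x − 30.
Step 5: lead(3x⁴ − x³ − 17x² + 29x − 30) ÷ lead(D) = 3x⁴ ÷ x² = 3x². Subtract (3x²)·D = 3x⁴ + 3x³ − 18x². Remainder: −4x³ + x² + 29x − 30.
Step 6: lead(−4x³ + x² + 29x − 30) ÷ lead(D) = −4x³ ÷ x² = −4x. Subtract (−4x)·D = −4x³ − 4x² + 24x. Remainder: 5x² + 5x − 30.
Step 7: lead(5x² + 5x − 30) ÷ lead(D) = 5x² ÷ x² = 5. Subtract (5)·D = 5x² + 5x − 30. Remainder: 0.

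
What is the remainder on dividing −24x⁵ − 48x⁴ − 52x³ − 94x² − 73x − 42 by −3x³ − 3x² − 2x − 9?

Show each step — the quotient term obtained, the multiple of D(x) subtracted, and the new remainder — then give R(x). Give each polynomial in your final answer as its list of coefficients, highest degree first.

R = [6, 7, -6]

Step 1: lead(−24x⁵ − 48x⁴ − 52x³ − 94x² − 73x − 42) ÷ lead(D) = −24x⁵ ÷ −3x³ = 8x². Subtract (8x²)·D = −24x⁵ − 24x⁴ − 16x³ − 72x². Remainder: −24x⁴ − 36x³ − 22x² − 73x − 42.
Step 2: lead(−24x⁴ − 36x³ − 22x² − 73x − 42) ÷ lead(D) = −24x⁴ ÷ −3x³ = 8x. Subtract (8x)·D = −24x⁴ − 24x³ − 16x² − 72x. Remainder: −12x³ − 6x² − x − 42.
Step 3: lead(−12x³ − 6x² − x − 42) ÷ lead(D) = −12x³ ÷ −3x³ = 4. Subtract (4)·D = −12x³ − 12x² − 8x − 36. Remainder: 6x² + 7x − 6.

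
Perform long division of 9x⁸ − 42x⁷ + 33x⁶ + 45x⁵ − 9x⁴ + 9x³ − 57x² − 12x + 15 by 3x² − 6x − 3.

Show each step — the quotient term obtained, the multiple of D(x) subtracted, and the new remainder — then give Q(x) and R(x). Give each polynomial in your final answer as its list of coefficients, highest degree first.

Q = [3, -8, -2, 3, 1, 8, -2]; R = [9]

Step 1: lead(9x⁸ − 42x⁷ + 33x⁶ + 45x⁵ − 9x⁴ + 9x³ − 57x² − 12x + 15) ÷ lead(D) = 9x⁸ ÷ 3x² = 3x⁶. Subtract (3x⁶)·D = 9x⁸ − 18x⁷ − 9x⁶. Remainder: −24x⁷ + 42x⁶ + 45x⁵ − 9x⁴ + 9x³ − 57x² − 12x + 15.
Step 2: lead(−24x⁷ + 42x⁶ + 45x⁵ − 9x⁴ + 9x³ − 57x² − 12x + 15) ÷ lead(D) = −24x⁷ ÷ 3x² = −8x⁵. Subtract (−8x⁵)·D = −24x⁷ + 48x⁶ + 24x⁵. Remainder: −6x⁶ + 21x⁵ − 9x⁴ + 9x³ − 57x² − 12x + 15.
Step 3: lead(−6x⁶ + 21x⁵ − 9x⁴ + 9x³ − 57x² − 12x + 15) ÷ lead(D) = −6x⁶ ÷ 3x² = −2x⁴. Subtract (−2x⁴)·D = −6x⁶ + 12x⁵ + 6x⁴. Remainder: 9x⁵ − 15x⁴ + 9x³ − 57x² − 12x + 15.
Step 4: lead(9x⁵ − 15x⁴ + 9x³ − 57x² − 12x + 15) ÷ lead(D) = 9x⁵ ÷ 3x² = 3x³. Subtract (3x³)·D = 9x⁵ − 18x⁴ − 9x³. Remainder: 3x⁴ + 18x³ − 57x² − 12x + 15.
Step 5: lead(3x⁴ + 18x³ − 57x² − 12x + 15) ÷ lead(D) = 3x⁴ ÷ 3x² = x². Subtract (x²)·D = 3x⁴ − 6x³ − 3x². Remainder: 24x³ − 54x² − 12x + 15.
Step 6: lead(24x³ − 54x² − 12x + 15) ÷ lead(D) = 24x³ ÷ 3x² = 8x. Subtract (8x)·D = 24x³ − 48x² − 24x. Remainder: −6x² + 12x + 15.
Step 7: lead(−6x² + 12x + 15) ÷ lead(D) = −6x² ÷ 3x² = −2. Subtract (−2)·D = −6x² + 12x + 6. Remainder: 9.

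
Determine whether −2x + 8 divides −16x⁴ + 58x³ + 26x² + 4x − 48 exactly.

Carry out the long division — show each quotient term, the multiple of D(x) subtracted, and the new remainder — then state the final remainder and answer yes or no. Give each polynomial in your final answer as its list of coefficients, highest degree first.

Step 1: lead(−16x⁴ + 58x³ + 26x² + 4x − 48) ÷ lead(D) = −16x⁴ ÷ −2x = 8x³. Subtract (8x³)·D = −16x⁴ + 64x³. Remainder: −6x³ + 26x² + 4x − 48.
Step 2: lead(−6x³ + 26x² + 4x − 48) ÷ lead(D) = −6x³ ÷ −2x = 3x². Subtract (3x²)·D = −6x³ + 24x². Remainder: 2x² + 4x − 48.
Step 3: lead(2x² + 4x − 48) ÷ lead(D) = 2x² ÷ −2x = −x. Subtract (−x)·D = 2x² − 8x. Remainder: 12x − 48.
Step 4: lead(12x − 48) ÷ lead(D) = 12x ÷ −2x = −6. Subtract (−6)·D = 12x − 48. Remainder: 0.

R = [0], so D(x) is a factor of P(x). yes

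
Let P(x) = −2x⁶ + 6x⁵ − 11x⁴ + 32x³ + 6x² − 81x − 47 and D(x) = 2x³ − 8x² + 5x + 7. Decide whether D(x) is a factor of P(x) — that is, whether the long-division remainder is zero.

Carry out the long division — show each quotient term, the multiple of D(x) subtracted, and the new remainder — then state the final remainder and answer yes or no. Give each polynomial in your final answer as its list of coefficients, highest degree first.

R = [-2, -5], so D(x) is not a factor of P(x). no

Step 1: lead(−2x⁶ + 6x⁵ − 11x⁴ + 32x³ + 6x² − 81x − 47) ÷ lead(D) = −2x⁶ ÷ 2x³ = −x³. Subtract (−x³)·D = −2x⁶ + 8x⁵ − 5x⁴ − 7x³. Remainder: −2x⁵ − 6x⁴ + 39x³ + 6x² − 81x − 47.
Step 2: lead(−2x⁵ − 6x⁴ + 39x³ + 6x² − 81x − 47) ÷ lead(D) = −2x⁵ ÷ 2x³ = −x². Subtract (−x²)·D = −2x⁵ + 8x⁴ − 5x³ − 7x². Remainder: −14x⁴ + 44x³ + 13x² − 81x − 47.
Step 3: lead(−14x⁴ + 44x³ + 13x² − 81x − 47) ÷ lead(D) = −14x⁴ ÷ 2x³ = −7x. Subtract (−7x)·D = −14x⁴ + 56x³ − 35x² − 49x. Remainder: −12x³ + 48x² − 32x − 47.
Step 4: lead(−12x³ + 48x² − 32x − 47) ÷ lead(D) = −12x³ ÷ 2x³ = −6. Subtract (−6)·D = −12x³ + 48x² − 30x − 42. Remainder: −2x − 5.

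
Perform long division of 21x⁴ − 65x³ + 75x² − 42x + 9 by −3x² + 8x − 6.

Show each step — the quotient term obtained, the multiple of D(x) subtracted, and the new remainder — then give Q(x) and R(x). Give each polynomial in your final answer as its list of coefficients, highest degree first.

Q = [-7, 3, -3]; R = [-9]

Step 1: lead(21x⁴ − 65x³ + 75x² − 42x + 9) ÷ lead(D) = 21x⁴ ÷ −3x² = −7x². Subtract (−7x²)·D = 21x⁴ − 56x³ + 42x². Remainder: −9x³ + 33x² − 42x + 9.
Step 2: lead(−9x³ + 33x² − 42x + 9) ÷ lead(D) = −9x³ ÷ −3x² = 3x. Subtract (3x)·D = −9x³ + 24x² − 18x. Remainder: 9x² − 24x + 9.
Step 3: lead(9x² − 24x + 9) ÷ lead(D) = 9x² ÷ −3x² = −3. Subtract (−3)·D = 9x² − 24x + 18. Remainder: −9.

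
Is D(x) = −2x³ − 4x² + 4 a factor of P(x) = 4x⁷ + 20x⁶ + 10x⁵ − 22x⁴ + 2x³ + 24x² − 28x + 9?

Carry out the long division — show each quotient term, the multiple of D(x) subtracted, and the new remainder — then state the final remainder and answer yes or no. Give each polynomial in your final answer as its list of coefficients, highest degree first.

R = [5], so D(x) is not a factor of P(x). no

Step 1: lead(4x⁷ + 20x⁶ + 10x⁵ − 22x⁴ + 2x³ + 24x² − 28x + 9) ÷ lead(D) = 4x⁷ ÷ −2x³ = −2x⁴. Subtract (−2x⁴)·D = 4x⁷ + 8x⁶ − 8x⁴. Remainder: 12x⁶ + 10x⁵ − 14x⁴ + 2x³ + 24x² − 28x + 9.
Step 2: lead(12x⁶ + 10x⁵ − 14x⁴ + 2x³ + 24x² − 28x + 9) ÷ lead(D) = 12x⁶ ÷ −2x³ = −6x³. Subtract (−6x³)·D = 12x⁶ + 24x⁵ − 24x³. Remainder: −14x⁵ − 14x⁴ + 26x³ + 24x² − 28x + 9.
Step 3: lead(−14x⁵ − 14x⁴ + 26x³ + 24x² − 28x + 9) ÷ lead(D) = −14x⁵ ÷ −2x³ = 7x². Subtract (7x²)·D = −14x⁵ − 28x⁴ + 28x². Remainder: 14x⁴ + 26x³ − 4x² − 28x + 9.
Step 4: lead(14x⁴ + 26x³ − 4x² − 28x + 9) ÷ lead(D) = 14x⁴ ÷ −2x³ = −7x. Subtract (−7x)·D = 14x⁴ + 28x³ − 28x. Remainder: −2x³ − 4x² + 9.
Step 5: lead(−2x³ − 4x² + 9) ÷ lead(D) = −2x³ ÷ −2x³ = 1. Subtract (1)·D = −2x³ − 4x² + 4. Remainder: 5.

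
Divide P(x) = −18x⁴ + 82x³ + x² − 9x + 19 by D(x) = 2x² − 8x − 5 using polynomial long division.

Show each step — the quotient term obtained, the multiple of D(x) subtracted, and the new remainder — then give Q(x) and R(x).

Q(x) = −9x² + 5x − 2; R(x) = 9

Step 1: lead(−18x⁴ + 82x³ + x² − 9x + 19) ÷ lead(D) = −18x⁴ ÷ 2x² = −9x². Subtract (−9x²)·D = −18x⁴ + 72x³ + 45x². Remainder: 10x³ − 44x² − 9x + 19.
Step 2: lead(10x³ − 44x² − 9x + 19) ÷ lead(D) = 10x³ ÷ 2x² = 5x. Subtract (5x)·D = 10x³ − 40x² − 25x. Remainder: −4x² + 16x + 19.
Step 3: lead(−4x² + 16x + 19) ÷ lead(D) = −4x² ÷ 2x² = −2. Subtract (−2)·D = −4x² + 16x + 10. Remainder: 9.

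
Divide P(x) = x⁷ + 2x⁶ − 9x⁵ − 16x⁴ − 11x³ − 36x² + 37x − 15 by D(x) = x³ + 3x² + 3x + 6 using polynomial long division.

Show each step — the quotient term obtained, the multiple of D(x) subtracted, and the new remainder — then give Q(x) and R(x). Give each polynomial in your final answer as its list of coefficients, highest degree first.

Step 1: lead(x⁷ + 2x⁶ − 9x⁵ − 16x⁴ − 11x³ − 36x² + 37x − 15) ÷ lead(D) = x⁷ ÷ x³ = x⁴. Subtract (x⁴)·D = x⁷ + 3x⁶ + 3x⁵ + 6x⁴. Remainder: −x⁶ − 12x⁵ − 22x⁴ − 11x³ − 36x² + 37x − 15.
Step 2: lead(−x⁶ − 12x⁵ − 22x⁴ − 11x³ − 36x² + 37x − 15) ÷ lead(D) = −x⁶ ÷ x³ = −x³. Subtract (−x³)·D = −x⁶ − 3x⁵ − 3x⁴ − 6x³. Remainder: −9x⁵ − 19x⁴ − 5x³ − 36x² + 37x − 15.
Step 3: lead(−9x⁵ − 19x⁴ − 5x³ − 36x² + 37x − 15) ÷ lead(D) = −9x⁵ ÷ x³ = −9x². Subtract (−9x²)·D = −9x⁵ − 27x⁴ − 27x³ − 54x². Remainder: 8x⁴ + 22x³ + 18x² + 37x − 15.
Step 4: lead(8x⁴ + 22x³ + 18x² + 37x − 15) ÷ lead(D) = 8x⁴ ÷ x³ = 8x. Subtract (8x)·D = 8x⁴ + 24x³ + 24x² + 48x. Remainder: −2x³ − 6x² − 11x − 15.
Step 5: lead(−2x³ − 6x² − 11x − 15) ÷ lead(D) = −2x³ ÷ x³ = −2. Subtract (−2)·D = −2x³ − 6x² − 6x − 12. Remainder: −5x − 3.

Q = [1, -1, -9, 8, -2]; R = [-5, -3]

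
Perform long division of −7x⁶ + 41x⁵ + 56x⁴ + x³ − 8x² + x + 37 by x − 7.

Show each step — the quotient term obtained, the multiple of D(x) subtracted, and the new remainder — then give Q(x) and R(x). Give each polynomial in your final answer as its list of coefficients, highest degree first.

Step 1: lead(−7x⁶ + 41x⁵ + 56x⁴ + x³ − 8x² + x + 37) ÷ lead(D) = −7x⁶ ÷ x = −7x⁵. Subtract (−7x⁵)·D = −7x⁶ + 49x⁵. Remainder: −8x⁵ + 56x⁴ + x³ − 8x² + x + 37.
Step 2: lead(−8x⁵ + 56x⁴ + x³ − 8x² + x + 37) ÷ lead(D) = −8x⁵ ÷ x = −8x⁴. Subtract (−8x⁴)·D = −8x⁵ + 56x⁴. Remainder: x³ − 8x² + x + 37.
Step 3: lead(x³ − 8x² + x + 37) ÷ lead(D) = x³ ÷ x = x². Subtract (x²)·D = x³ − 7x². Remainder: −x² + x + 37.
Step 4: lead(−x² + x + 37) ÷ lead(D) = −x² ÷ x = −x. Subtract (−x)·D = −x² + 7x. Remainder: −6x + 37.
Step 5: lead(−6x + 37) ÷ lead(D) = −6x ÷ x = −6. Subtract (−6)·D = −6x + 42. Remainder: −5.

Q = [-7, -8, 0, 1, -1, -6]; R = [-5]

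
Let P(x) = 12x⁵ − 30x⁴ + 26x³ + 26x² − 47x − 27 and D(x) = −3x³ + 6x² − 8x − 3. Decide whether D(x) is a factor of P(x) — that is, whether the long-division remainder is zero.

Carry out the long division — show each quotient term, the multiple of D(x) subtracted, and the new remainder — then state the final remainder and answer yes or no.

R(x) = −6x² + 7x − 9, so D(x) is not a factor of P(x). no

Step 1: lead(12x⁵ − 30x⁴ + 26x³ + 26x² − 47x − 27) ÷ lead(D) = 12x⁵ ÷ −3x³ = −4x². Subtract (−4x²)·D = 12x⁵ − 24x⁴ + 32x³ + 12x². Remainder: −6x⁴ − 6x³ + 14x² − 47x − 27.
Step 2: lead(−6x⁴ − 6x³ + 14x² − 47x − 27) ÷ lead(D) = −6x⁴ ÷ −3x³ = 2x. Subtract (2x)·D = −6x⁴ + 12x³ − 16x² − 6x. Remainder: −18x³ + 30x² − 41x − 27.
Step 3: lead(−18x³ + 30x² − 41x − 27) ÷ lead(D) = −18x³ ÷ −3x³ = 6. Subtract (6)·D = −18x³ + 36x² − 48x − 18. Remainder: −6x² + 7x − 9.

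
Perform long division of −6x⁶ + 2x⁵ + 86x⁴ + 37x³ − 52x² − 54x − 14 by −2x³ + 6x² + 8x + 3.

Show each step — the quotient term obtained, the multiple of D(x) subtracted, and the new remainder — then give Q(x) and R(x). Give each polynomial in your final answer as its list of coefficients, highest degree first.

Q = [3, 8, -7, -3]; R = [-2, -9, -5]

Step 1: lead(−6x⁶ + 2x⁵ + 86x⁴ + 37x³ − 52x² − 54x − 14) ÷ lead(D) = −6x⁶ ÷ −2x³ = 3x³. Subtract (3x³)·D = −6x⁶ + 18x⁵ + 24x⁴ + 9x³. Remainder: −16x⁵ + 62x⁴ + 28x³ − 52x² − 54x − 14.
Step 2: lead(−16x⁵ + 62x⁴ + 28x³ − 52x² − 54x − 14) ÷ lead(D) = −16x⁵ ÷ −2x³ = 8x². Subtract (8x²)·D = −16x⁵ + 48x⁴ + 64x³ + 24x². Remainder: 14x⁴ − 36x³ − 76x² − 54x − 14.
Step 3: lead(14x⁴ − 36x³ − 76x² − 54x − 14) ÷ lead(D) = 14x⁴ ÷ −2x³ = −7x. Subtract (−7x)·D = 14x⁴ − 42x³ − 56x² − 21x. Remainder: 6x³ − 20x² − 33x − 14.
Step 4: lead(6x³ − 20x² − 33x − 14) ÷ lead(D) = 6x³ ÷ −2x³ = −3. Subtract (−3)·D = 6x³ − 18x² − 24x − 9. Remainder: −2x² − 9x − 5.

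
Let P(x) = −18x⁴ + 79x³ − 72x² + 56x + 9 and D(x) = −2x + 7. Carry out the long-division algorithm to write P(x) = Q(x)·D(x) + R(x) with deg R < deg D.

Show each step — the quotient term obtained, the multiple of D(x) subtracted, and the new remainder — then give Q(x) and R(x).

Step 1: lead(−18x⁴ + 79x³ − 72x² + 56x + 9) ÷ lead(D) = −18x⁴ ÷ −2x = 9x³. Subtract (9x³)·D = −18x⁴ + 63x³. Remainder: 16x³ − 72x² + 56x + 9.
Step 2: lead(16x³ − 72x² + 56x + 9) ÷ lead(D) = 16x³ ÷ −2x = −8x². Subtract (−8x²)·D = 16x³ − 56x². Remainder: −16x² + 56x + 9.
Step 3: lead(−16x² + 56x + 9) ÷ lead(D) = −16x² ÷ −2x = 8x. Subtract (8x)·D = −16x² + 56x. Remainder: 9.

Q(x) = 9x³ − 8x² + 8x; R(x) = 9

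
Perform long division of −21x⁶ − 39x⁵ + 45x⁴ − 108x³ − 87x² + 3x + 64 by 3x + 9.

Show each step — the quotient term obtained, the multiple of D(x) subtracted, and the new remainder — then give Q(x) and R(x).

Q(x) = −7x⁵ + 8x⁴ − 9x³ − 9x² − 2x + 7; R(x) = 1

Step 1: lead(−21x⁶ − 39x⁵ + 45x⁴ − 108x³ − 87x² + 3x + 64) ÷ lead(D) = −21x⁶ ÷ 3x = −7x⁵. Subtract (−7x⁵)·D = −21x⁶ − 63x⁵. Remainder: 24x⁵ + 45x⁴ − 108x³ − 87x² + 3x + 64.
Step 2: lead(24x⁵ + 45x⁴ − 108x³ − 87x² + 3x + 64) ÷ lead(D) = 24x⁵ ÷ 3x = 8x⁴. Subtract (8x⁴)·D = 24x⁵ + 72x⁴. Remainder: −27x⁴ − 108x³ − 87x² + 3x + 64.
Step 3: lead(−27x⁴ − 108x³ − 87x² + 3x + 64) ÷ lead(D) = −27x⁴ ÷ 3x = −9x³. Subtract (−9x³)·D = −27x⁴ − 81x³. Remainder: −27x³ − 87x² + 3x + 64.
Step 4: lead(−27x³ − 87x² + 3x + 64) ÷ lead(D) = −27x³ ÷ 3x = −9x². Subtract (−9x²)·D = −27x³ − 81x². Remainder: −6x² + 3x + 64.
Step 5: lead(−6x² + 3x + 64) ÷ lead(D) = −6x² ÷ 3x = −2x. Subtract (−2x)·D = −6x² − 18x. Remainder: 21x + 64.
Step 6: lead(21x + 64) ÷ lead(D) = 21x ÷ 3x = 7. Subtract (7)·D = 21x + 63. Remainder: 1.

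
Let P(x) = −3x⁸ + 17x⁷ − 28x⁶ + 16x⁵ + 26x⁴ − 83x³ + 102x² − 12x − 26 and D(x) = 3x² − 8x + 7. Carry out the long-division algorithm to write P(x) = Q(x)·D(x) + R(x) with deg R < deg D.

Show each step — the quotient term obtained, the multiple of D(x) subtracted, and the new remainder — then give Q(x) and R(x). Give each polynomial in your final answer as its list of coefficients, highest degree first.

Step 1: lead(−3x⁸ + 17x⁷ − 28x⁶ + 16x⁵ + 26x⁴ − 83x³ + 102x² − 12x − 26) ÷ lead(D) = −3x⁸ ÷ 3x² = −x⁶. Subtract (−x⁶)·D = −3x⁸ + 8x⁷ − 7x⁶. Remainder: 9x⁷ − 21x⁶ + 16x⁵ + 26x⁴ − 83x³ + 102x² − 12x − 26.
Step 2: lead(9x⁷ − 21x⁶ + 16x⁵ + 26x⁴ − 83x³ + 102x² − 12x − 26) ÷ lead(D) = 9x⁷ ÷ 3x² = 3x⁵. Subtract (3x⁵)·D = 9x⁷ − 24x⁶ + 21x⁵. Remainder: 3x⁶ − 5x⁵ + 26x⁴ − 83x³ + 102x² − 12x − 26.
Step 3: lead(3x⁶ − 5x⁵ + 26x⁴ − 83x³ + 102x² − 12x − 26) ÷ lead(D) = 3x⁶ ÷ 3x² = x⁴. Subtract (x⁴)·D = 3x⁶ − 8x⁵ + 7x⁴. Remainder: 3x⁵ + 19x⁴ − 83x³ + 102x² − 12x − 26.
Step 4: lead(3x⁵ + 19x⁴ − 83x³ + 102x² − 12x − 26) ÷ lead(D) = 3x⁵ ÷ 3x² = x³. Subtract (x³)·D = 3x⁵ − 8x⁴ + 7x³. Remainder: 27x⁴ − 90x³ + 102x² − 12x − 26.
Step 5: lead(27x⁴ − 90x³ + 102x² − 12x − 26) ÷ lead(D) = 27x⁴ ÷ 3x² = 9x². Subtract (9x²)·D = 27x⁴ − 72x³ + 63x². Remainder: −18x³ + 39x² − 12x − 26.
Step 6: lead(−18x³ + 39x² − 12x − 26) ÷ lead(D) = −18x³ ÷ 3x² = −6x. Subtract (−6x)·D = −18x³ + 48x² − 42x. Remainder: −9x² + 30x − 26.
Step 7: lead(−9x² + 30x − 26) ÷ lead(D) = −9x² ÷ 3x² = −3. Subtract (−3)·D = −9x² + 24x − 21. Remainder: 6x − 5.

Q = [-1, 3, 1, 1, 9, -6, -3]; R = [6, -5]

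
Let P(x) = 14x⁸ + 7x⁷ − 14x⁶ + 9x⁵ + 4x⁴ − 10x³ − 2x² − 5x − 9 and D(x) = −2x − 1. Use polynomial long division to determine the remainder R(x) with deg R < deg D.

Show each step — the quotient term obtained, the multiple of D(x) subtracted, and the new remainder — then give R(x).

Step 1: lead(14x⁸ + 7x⁷ − 14x⁶ + 9x⁵ + 4x⁴ − 10x³ − 2x² − 5x − 9) ÷ lead(D) = 14x⁸ ÷ −2x = −7x⁷. Subtract (−7x⁷)·D = 14x⁸ + 7x⁷. Remainder: −14x⁶ + 9x⁵ + 4x⁴ − 10x³ − 2x² − 5x − 9.
Step 2: lead(−14x⁶ + 9x⁵ + 4x⁴ − 10x³ − 2x² − 5x − 9) ÷ lead(D) = −14x⁶ ÷ −2x = 7x⁵. Subtract (7x⁵)·D = −14x⁶ − 7x⁵. Remainder: 16x⁵ + 4x⁴ − 10x³ − 2x² − 5x − 9.
Step 3: lead(16x⁵ + 4x⁴ − 10x³ − 2x² − 5x − 9) ÷ lead(D) = 16x⁵ ÷ −2x = −8x⁴. Subtract (−8x⁴)·D = 16x⁵ + 8x⁴. Remainder: −4x⁴ − 10x³ − 2x² − 5x − 9.
Step 4: lead(−4x⁴ − 10x³ − 2x² − 5x − 9) ÷ lead(D) = −4x⁴ ÷ −2x = 2x³. Subtract (2x³)·D = −4x⁴ − 2x³. Remainder: −8x³ − 2x² − 5x − 9.
Step 5: lead(−8x³ − 2x² − 5x − 9) ÷ lead(D) = −8x³ ÷ −2x = 4x². Subtract (4x²)·D = −8x³ − 4x². Remainder: 2x² − 5x − 9.
Step 6: lead(2x² − 5x − 9) ÷ lead(D) = 2x² ÷ −2x = −x. Subtract (−x)·D = 2x² + x. Remainder: −6x − 9.
Step 7: lead(−6x − 9) ÷ lead(D) = −6x ÷ −2x = 3. Subtract (3)·D = −6x − 3. Remainder: −6.

R(x) = −6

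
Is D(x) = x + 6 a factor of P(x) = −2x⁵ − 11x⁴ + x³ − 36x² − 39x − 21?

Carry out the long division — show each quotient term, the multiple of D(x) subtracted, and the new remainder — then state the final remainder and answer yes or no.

R(x) = −3, so D(x) is not a factor of P(x). no

Step 1: lead(−2x⁵ − 11x⁴ + x³ − 36x² − 39x − 21) ÷ lead(D) = −2x⁵ ÷ x = −2x⁴. Subtract (−2x⁴)·D = −2x⁵ − 12x⁴. Remainder: x⁴ + x³ − 36x² − 39x − 21.
Step 2: lead(x⁴ + x³ − 36x² − 39x − 21) ÷ lead(D) = x⁴ ÷ x = x³. Subtract (x³)·D = x⁴ + 6x³. Remainder: −5x³ − 36x² − 39x − 21.
Step 3: lead(−5x³ − 36x² − 39x − 21) ÷ lead(D) = −5x³ ÷ x = −5x². Subtract (−5x²)·D = −5x³ − 30x². Remainder: −6x² − 39x − 21.
Step 4: lead(−6x² − 39x − 21) ÷ lead(D) = −6x² ÷ x = −6x. Subtract (−6x)·D = −6x² − 36x. Remainder: −3x − 21.
Step 5: lead(−3x − 21) ÷ lead(D) = −3x ÷ x = −3. Subtract (−3)·D = −3x − 18. Remainder: −3.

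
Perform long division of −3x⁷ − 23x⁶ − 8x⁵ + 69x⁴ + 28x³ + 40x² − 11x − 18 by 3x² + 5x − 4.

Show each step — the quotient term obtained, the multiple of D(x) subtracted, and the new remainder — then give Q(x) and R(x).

Step 1: lead(−3x⁷ − 23x⁶ − 8x⁵ + 69x⁴ + 28x³ + 40x² − 11x − 18) ÷ lead(D) = −3x⁷ ÷ 3x² = −x⁵. Subtract (−x⁵)·D = −3x⁷ − 5x⁶ + 4x⁵. Remainder: −18x⁶ − 12x⁵ + 69x⁴ + 28x³ + 40x² − 11x − 18.
Step 2: lead(−18x⁶ − 12x⁵ + 69x⁴ + 28x³ + 40x² − 11x − 18) ÷ lead(D) = −18x⁶ ÷ 3x² = −6x⁴. Subtract (−6x⁴)·D = −18x⁶ − 30x⁵ + 24x⁴. Remainder: 18x⁵ + 45x⁴ + 28x³ + 40x² − 11x − 18.
Step 3: lead(18x⁵ + 45x⁴ + 28x³ + 40x² − 11x − 18) ÷ lead(D) = 18x⁵ ÷ 3x² = 6x³. Subtract (6x³)·D = 18x⁵ + 30x⁴ − 24x³. Remainder: 15x⁴ + 52x³ + 40x² − 11x − 18.
Step 4: lead(15x⁴ + 52x³ + 40x² − 11x − 18) ÷ lead(D) = 15x⁴ ÷ 3x² = 5x². Subtract (5x²)·D = 15x⁴ + 25x³ − 20x². Remainder: 27x³ + 60x² − 11x − 18.
Step 5: lead(27x³ + 60x² − 11x − 18) ÷ lead(D) = 27x³ ÷ 3x² = 9x. Subtract (9x)·D = 27x³ + 45x² − 36x. Remainder: 15x² + 25x − 18.
Step 6: lead(15x² + 25x − 18) ÷ lead(D) = 15x² ÷ 3x² = 5. Subtract (5)·D = 15x² + 25x − 20. Remainder: 2.

Q(x) = −x⁵ − 6x⁴ + 6x³ + 5x² + 9x + 5; R(x) = 2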